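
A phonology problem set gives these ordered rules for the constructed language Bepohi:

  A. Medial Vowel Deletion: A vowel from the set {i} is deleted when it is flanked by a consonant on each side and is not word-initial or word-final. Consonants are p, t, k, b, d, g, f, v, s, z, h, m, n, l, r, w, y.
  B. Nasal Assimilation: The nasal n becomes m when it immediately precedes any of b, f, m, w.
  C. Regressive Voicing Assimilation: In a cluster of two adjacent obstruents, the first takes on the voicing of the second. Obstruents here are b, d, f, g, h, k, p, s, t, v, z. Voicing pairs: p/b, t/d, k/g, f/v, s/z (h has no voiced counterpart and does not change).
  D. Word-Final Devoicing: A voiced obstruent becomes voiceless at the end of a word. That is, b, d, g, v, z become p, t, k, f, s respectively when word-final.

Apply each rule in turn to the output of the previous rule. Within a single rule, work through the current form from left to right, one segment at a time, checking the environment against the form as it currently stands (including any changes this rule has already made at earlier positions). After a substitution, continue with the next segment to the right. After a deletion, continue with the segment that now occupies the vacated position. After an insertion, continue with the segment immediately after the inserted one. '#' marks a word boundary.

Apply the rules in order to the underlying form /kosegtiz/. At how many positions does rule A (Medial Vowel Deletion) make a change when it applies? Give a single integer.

A Medial Vowel Deletion: [kosegtiz] → [kosegtz]
B Nasal Assimilation: no change — [kosegtz]
C Regressive Voicing Assimilation: [kosegtz] → [kosekdz]
D Word-Final Devoicing: [kosekdz] → [kosekds]
Rule A changed 1 position(s).

1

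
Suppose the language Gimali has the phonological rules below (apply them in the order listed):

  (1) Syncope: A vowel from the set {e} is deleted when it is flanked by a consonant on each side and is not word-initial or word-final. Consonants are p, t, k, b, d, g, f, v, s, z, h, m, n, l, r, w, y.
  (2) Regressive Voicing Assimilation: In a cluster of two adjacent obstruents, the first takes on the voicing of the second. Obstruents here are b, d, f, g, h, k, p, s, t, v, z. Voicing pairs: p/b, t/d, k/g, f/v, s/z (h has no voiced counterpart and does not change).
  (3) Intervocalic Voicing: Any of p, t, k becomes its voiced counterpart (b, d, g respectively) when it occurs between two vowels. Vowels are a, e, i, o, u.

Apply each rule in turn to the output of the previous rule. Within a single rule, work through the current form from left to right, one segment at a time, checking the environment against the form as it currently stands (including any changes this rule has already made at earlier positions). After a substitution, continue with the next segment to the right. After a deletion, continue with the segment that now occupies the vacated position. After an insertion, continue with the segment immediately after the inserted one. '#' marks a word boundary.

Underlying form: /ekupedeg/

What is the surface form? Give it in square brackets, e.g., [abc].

[egubdg]

(1) Syncope: [ekupedeg] → [ekupdg]
(2) Regressive Voicing Assimilation: [ekupdg] → [ekubdg]
(3) Intervocalic Voicing: [ekubdg] → [egubdg]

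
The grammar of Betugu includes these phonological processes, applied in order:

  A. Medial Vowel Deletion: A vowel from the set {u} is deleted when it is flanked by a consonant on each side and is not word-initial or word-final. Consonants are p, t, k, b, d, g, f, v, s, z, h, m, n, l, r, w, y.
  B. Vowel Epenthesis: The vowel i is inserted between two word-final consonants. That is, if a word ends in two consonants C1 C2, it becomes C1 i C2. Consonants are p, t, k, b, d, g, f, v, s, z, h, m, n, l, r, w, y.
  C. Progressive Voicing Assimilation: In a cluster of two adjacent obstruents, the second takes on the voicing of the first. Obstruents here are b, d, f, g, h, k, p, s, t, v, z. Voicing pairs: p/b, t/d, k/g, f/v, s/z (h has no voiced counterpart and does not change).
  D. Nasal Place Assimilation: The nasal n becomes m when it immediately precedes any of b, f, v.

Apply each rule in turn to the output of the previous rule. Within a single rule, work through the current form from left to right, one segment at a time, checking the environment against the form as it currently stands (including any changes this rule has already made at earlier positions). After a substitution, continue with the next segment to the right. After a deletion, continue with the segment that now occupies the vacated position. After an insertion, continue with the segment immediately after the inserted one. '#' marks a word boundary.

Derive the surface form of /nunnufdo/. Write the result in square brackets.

[nnmfto]

A Medial Vowel Deletion: [nunnufdo] → [nnnfdo]
B Vowel Epenthesis: no change — [nnnfdo]
C Progressive Voicing Assimilation: [nnnfdo] → [nnnfto]
D Nasal Place Assimilation: [nnnfto] → [nnmfto]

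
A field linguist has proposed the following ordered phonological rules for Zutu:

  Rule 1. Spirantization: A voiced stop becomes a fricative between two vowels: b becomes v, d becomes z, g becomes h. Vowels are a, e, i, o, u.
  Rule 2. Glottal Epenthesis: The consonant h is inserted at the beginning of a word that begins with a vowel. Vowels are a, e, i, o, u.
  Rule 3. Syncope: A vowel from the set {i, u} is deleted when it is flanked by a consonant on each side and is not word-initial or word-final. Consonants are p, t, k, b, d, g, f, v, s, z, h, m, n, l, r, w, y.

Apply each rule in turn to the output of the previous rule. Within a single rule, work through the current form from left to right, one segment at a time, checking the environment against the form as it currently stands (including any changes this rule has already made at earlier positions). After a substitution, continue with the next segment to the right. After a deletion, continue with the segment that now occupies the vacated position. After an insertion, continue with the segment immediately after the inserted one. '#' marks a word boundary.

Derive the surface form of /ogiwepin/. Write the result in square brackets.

Rule 1 Spirantization: [ogiwepin] → [ohiwepin]
Rule 2 Glottal Epenthesis: [ohiwepin] → [hohiwepin]
Rule 3 Syncope: [hohiwepin] → [hohwepn]

[hohwepn]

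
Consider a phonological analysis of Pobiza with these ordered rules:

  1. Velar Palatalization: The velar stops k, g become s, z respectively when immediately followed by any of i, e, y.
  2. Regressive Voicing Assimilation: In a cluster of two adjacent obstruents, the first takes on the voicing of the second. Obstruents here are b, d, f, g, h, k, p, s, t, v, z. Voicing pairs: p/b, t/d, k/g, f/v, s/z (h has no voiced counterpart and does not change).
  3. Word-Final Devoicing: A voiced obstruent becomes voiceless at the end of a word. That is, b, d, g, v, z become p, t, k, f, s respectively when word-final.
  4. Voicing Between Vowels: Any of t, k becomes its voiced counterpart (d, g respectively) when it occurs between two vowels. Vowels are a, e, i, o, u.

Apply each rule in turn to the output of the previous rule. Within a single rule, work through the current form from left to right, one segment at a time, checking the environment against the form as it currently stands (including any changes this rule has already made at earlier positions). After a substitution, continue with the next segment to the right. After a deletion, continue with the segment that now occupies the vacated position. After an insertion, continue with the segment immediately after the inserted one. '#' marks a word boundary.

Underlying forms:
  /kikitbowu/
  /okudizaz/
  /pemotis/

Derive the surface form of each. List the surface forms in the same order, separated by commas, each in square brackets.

[sisidbowu], [ogudizas], [pemodis]

/kikitbowu/:
  1 Velar Palatalization: [kikitbowu] → [sisitbowu]
  2 Regressive Voicing Assimilation: [sisitbowu] → [sisidbowu]
  3 Word-Final Devoicing: no change — [sisidbowu]
  4 Voicing Between Vowels: no change — [sisidbowu]
/okudizaz/:
  1 Velar Palatalization: no change — [okudizaz]
  2 Regressive Voicing Assimilation: no change — [okudizaz]
  3 Word-Final Devoicing: [okudizaz] → [okudizas]
  4 Voicing Between Vowels: [okudizas] → [ogudizas]
/pemotis/:
  1 Velar Palatalization: no change — [pemotis]
  2 Regressive Voicing Assimilation: no change — [pemotis]
  3 Word-Final Devoicing: no change — [pemotis]
  4 Voicing Between Vowels: [pemotis] → [pemodis]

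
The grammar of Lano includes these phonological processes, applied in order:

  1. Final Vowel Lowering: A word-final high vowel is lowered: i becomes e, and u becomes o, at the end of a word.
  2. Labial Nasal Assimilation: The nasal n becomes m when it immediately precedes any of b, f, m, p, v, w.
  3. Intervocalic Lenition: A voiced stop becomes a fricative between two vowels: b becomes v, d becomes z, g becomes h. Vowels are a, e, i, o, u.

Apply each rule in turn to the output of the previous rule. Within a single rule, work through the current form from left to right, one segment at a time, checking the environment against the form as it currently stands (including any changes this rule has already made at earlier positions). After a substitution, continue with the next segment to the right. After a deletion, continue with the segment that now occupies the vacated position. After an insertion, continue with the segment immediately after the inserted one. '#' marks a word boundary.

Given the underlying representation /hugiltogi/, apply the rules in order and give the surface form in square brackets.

1 Final Vowel Lowering: [hugiltogi] → [hugiltoge]
2 Labial Nasal Assimilation: no change — [hugiltoge]
3 Intervocalic Lenition: [hugiltoge] → [huhiltohe]

[huhiltohe]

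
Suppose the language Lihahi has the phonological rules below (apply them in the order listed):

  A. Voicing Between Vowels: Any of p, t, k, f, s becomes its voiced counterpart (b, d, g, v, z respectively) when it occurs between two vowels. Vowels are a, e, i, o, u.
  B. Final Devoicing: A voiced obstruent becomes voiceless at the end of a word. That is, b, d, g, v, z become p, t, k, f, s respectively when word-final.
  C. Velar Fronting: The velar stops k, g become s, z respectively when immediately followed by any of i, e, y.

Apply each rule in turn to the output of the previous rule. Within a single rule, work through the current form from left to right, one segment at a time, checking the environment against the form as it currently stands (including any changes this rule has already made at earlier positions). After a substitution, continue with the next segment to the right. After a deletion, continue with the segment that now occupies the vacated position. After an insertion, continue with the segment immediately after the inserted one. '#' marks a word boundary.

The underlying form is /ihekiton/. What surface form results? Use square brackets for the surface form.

A Voicing Between Vowels: [ihekiton] → [ihegidon]
B Final Devoicing: no change — [ihegidon]
C Velar Fronting: [ihegidon] → [ihezidon]

[ihezidon]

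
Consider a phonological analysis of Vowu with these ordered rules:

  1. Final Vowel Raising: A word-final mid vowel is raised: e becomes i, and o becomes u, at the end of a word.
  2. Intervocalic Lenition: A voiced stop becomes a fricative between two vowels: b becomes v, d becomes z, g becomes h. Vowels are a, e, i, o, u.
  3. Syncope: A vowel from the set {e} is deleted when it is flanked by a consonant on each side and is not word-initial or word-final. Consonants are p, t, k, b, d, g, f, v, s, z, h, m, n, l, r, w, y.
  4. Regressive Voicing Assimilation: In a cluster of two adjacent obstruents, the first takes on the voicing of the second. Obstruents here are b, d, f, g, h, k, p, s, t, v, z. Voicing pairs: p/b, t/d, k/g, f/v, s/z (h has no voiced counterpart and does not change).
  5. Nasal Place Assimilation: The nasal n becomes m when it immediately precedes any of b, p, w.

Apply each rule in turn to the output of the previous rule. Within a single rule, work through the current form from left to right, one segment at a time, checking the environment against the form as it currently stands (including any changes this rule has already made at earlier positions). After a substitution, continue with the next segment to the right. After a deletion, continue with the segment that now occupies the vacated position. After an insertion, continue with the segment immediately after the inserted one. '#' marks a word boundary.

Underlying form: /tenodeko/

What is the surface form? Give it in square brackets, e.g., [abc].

1 Final Vowel Raising: [tenodeko] → [tenodeku]
2 Intervocalic Lenition: [tenodeku] → [tenozeku]
3 Syncope: [tenozeku] → [tnozku]
4 Regressive Voicing Assimilation: [tnozku] → [tnosku]
5 Nasal Place Assimilation: no change — [tnosku]

[tnosku]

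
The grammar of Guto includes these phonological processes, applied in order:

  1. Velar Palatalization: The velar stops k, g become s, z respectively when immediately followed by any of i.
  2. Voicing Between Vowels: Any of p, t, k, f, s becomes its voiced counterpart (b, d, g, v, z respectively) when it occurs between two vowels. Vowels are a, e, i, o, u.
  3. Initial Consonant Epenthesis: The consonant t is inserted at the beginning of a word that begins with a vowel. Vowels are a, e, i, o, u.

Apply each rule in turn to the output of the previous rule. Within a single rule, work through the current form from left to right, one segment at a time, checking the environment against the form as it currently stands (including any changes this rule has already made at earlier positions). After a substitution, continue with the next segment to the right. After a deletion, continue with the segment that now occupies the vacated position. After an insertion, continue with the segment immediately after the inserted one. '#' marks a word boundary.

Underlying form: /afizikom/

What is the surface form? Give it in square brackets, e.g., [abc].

[tavizigom]

1 Velar Palatalization: no change — [afizikom]
2 Voicing Between Vowels: [afizikom] → [avizigom]
3 Initial Consonant Epenthesis: [avizigom] → [tavizigom]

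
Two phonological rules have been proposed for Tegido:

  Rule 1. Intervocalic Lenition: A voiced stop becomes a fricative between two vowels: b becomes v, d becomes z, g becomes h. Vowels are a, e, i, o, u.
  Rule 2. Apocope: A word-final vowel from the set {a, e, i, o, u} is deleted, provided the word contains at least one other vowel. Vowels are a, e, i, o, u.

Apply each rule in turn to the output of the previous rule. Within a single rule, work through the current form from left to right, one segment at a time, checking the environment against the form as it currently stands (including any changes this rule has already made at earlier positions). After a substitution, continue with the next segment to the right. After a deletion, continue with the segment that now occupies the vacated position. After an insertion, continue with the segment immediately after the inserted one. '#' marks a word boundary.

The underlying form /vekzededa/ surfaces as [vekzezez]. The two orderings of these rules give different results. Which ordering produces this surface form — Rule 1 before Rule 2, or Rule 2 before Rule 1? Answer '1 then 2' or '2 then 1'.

Order 1 then 2:
  1 Intervocalic Lenition: [vekzededa] → [vekzezeza]
  2 Apocope: [vekzezeza] → [vekzezez]
  result: [vekzezez]
Order 2 then 1:
  2 Apocope: [vekzededa] → [vekzeded]
  1 Intervocalic Lenition: [vekzeded] → [vekzezed]
  result: [vekzezed]

1 then 2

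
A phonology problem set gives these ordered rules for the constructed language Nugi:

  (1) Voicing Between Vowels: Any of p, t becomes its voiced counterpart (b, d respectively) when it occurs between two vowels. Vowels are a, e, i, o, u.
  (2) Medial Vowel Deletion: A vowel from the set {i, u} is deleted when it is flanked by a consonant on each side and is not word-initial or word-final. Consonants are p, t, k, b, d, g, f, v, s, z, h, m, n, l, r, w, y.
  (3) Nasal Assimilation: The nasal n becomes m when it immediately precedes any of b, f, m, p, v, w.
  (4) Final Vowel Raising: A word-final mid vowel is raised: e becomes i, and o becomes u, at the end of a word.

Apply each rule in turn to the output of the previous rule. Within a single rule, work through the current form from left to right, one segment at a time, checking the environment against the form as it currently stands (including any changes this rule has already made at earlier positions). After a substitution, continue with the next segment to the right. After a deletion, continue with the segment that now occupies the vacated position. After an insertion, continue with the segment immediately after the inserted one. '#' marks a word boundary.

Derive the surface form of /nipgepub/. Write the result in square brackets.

[mpgebb]

(1) Voicing Between Vowels: [nipgepub] → [nipgebub]
(2) Medial Vowel Deletion: [nipgebub] → [npgebb]
(3) Nasal Assimilation: [npgebb] → [mpgebb]
(4) Final Vowel Raising: no change — [mpgebb]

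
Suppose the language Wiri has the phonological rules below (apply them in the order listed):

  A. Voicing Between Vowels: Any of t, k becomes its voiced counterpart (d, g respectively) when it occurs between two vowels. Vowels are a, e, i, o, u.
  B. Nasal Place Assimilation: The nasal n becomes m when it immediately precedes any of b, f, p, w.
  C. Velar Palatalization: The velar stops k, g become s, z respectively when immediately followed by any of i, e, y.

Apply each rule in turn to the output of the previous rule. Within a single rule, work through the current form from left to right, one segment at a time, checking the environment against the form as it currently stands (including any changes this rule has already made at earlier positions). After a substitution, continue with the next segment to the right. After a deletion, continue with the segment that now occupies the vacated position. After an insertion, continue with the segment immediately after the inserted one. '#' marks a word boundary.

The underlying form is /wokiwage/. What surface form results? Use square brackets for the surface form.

A Voicing Between Vowels: [wokiwage] → [wogiwage]
B Nasal Place Assimilation: no change — [wogiwage]
C Velar Palatalization: [wogiwage] → [woziwaze]

[woziwaze]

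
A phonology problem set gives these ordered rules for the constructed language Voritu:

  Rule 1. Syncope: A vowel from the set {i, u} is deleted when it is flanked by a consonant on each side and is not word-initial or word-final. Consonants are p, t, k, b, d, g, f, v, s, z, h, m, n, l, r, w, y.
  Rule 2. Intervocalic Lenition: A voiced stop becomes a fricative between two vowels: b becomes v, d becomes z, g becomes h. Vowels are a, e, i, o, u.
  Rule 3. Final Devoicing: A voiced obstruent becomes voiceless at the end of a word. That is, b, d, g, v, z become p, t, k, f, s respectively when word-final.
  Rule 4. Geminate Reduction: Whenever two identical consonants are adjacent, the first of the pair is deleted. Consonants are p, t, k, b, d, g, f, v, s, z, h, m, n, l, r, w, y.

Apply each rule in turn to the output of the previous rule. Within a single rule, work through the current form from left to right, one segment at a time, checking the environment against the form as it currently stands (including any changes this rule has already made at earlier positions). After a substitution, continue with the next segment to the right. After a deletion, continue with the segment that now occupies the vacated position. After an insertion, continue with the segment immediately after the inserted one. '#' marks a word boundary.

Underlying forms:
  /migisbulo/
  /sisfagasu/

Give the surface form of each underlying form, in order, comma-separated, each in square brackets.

[mgsblo], [sfahasu]

/migisbulo/:
  Rule 1 Syncope: [migisbulo] → [mgsblo]
  Rule 2 Intervocalic Lenition: no change — [mgsblo]
  Rule 3 Final Devoicing: no change — [mgsblo]
  Rule 4 Geminate Reduction: no change — [mgsblo]
/sisfagasu/:
  Rule 1 Syncope: [sisfagasu] → [ssfagasu]
  Rule 2 Intervocalic Lenition: [ssfagasu] → [ssfahasu]
  Rule 3 Final Devoicing: no change — [ssfahasu]
  Rule 4 Geminate Reduction: [ssfahasu] → [sfahasu]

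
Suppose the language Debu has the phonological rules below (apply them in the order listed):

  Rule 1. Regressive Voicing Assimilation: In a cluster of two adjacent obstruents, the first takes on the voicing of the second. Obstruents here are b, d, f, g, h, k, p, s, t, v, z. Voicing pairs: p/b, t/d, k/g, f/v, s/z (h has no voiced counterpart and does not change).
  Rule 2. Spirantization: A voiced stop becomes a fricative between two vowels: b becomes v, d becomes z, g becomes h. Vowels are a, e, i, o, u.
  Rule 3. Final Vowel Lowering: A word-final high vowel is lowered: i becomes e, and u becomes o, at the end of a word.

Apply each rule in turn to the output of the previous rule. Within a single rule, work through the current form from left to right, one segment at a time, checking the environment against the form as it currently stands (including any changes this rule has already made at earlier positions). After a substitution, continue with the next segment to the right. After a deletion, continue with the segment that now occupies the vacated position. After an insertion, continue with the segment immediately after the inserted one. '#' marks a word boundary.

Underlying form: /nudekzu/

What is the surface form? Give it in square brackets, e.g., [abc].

[nuzegzo]

Rule 1 Regressive Voicing Assimilation: [nudekzu] → [nudegzu]
Rule 2 Spirantization: [nudegzu] → [nuzegzu]
Rule 3 Final Vowel Lowering: [nuzegzu] → [nuzegzo]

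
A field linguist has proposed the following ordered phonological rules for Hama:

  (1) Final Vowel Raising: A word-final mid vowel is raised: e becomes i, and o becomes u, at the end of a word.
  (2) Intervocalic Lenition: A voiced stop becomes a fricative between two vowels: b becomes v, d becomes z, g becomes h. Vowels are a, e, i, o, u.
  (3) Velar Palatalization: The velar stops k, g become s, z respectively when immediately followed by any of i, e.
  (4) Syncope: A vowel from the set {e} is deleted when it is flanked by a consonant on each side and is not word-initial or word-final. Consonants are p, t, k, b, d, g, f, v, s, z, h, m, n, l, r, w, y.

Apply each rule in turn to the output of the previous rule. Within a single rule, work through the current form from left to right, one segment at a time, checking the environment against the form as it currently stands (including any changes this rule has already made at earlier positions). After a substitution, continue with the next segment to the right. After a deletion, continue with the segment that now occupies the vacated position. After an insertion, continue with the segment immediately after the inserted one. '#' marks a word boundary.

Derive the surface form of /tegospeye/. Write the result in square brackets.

[thospyi]

(1) Final Vowel Raising: [tegospeye] → [tegospeyi]
(2) Intervocalic Lenition: [tegospeyi] → [tehospeyi]
(3) Velar Palatalization: no change — [tehospeyi]
(4) Syncope: [tehospeyi] → [thospyi]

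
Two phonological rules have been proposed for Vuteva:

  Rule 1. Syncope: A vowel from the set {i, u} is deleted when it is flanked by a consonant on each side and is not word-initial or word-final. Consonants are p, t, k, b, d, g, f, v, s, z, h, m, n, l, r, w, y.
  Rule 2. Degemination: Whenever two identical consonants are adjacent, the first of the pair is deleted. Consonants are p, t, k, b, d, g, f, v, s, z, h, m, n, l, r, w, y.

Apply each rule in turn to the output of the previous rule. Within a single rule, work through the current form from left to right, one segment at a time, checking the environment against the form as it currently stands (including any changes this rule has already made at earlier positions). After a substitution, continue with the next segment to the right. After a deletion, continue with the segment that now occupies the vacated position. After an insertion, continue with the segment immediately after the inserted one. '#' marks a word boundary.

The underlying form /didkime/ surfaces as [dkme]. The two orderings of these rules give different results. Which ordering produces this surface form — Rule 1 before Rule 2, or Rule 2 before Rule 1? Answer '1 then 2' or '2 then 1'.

1 then 2

Order 1 then 2:
  1 Syncope: [didkime] → [ddkme]
  2 Degemination: [ddkme] → [dkme]
  result: [dkme]
Order 2 then 1:
  2 Degemination: no change — [didkime]
  1 Syncope: [didkime] → [ddkme]
  result: [ddkme]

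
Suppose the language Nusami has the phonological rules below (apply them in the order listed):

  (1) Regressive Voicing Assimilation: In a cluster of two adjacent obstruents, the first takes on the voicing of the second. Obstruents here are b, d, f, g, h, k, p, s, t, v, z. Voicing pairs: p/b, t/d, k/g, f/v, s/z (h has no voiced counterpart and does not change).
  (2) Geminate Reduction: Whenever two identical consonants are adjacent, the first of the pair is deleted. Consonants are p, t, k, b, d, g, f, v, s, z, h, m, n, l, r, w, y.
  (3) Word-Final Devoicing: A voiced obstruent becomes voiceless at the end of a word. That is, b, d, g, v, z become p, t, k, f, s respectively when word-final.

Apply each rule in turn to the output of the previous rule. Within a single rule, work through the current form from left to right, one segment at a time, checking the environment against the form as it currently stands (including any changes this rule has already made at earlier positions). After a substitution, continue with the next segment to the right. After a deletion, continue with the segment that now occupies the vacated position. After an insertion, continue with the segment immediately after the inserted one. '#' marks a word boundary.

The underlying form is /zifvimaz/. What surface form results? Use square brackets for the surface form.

(1) Regressive Voicing Assimilation: [zifvimaz] → [zivvimaz]
(2) Geminate Reduction: [zivvimaz] → [zivimaz]
(3) Word-Final Devoicing: [zivimaz] → [zivimas]

[zivimas]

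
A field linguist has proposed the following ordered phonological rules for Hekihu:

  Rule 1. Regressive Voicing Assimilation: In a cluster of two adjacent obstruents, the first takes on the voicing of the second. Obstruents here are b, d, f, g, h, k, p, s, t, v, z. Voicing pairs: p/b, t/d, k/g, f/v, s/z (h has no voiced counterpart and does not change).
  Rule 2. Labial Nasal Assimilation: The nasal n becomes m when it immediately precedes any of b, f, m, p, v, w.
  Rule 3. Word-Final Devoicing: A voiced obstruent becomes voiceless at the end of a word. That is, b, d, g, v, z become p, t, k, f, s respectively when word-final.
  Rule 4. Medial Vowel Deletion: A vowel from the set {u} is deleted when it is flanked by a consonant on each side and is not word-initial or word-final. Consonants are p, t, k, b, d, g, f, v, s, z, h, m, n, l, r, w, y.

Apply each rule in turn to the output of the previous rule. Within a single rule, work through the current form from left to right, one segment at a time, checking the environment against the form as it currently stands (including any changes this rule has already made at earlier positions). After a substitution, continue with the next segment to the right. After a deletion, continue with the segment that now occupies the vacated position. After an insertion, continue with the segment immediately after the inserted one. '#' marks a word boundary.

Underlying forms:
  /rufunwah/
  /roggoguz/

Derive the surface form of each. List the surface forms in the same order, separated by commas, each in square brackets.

/rufunwah/:
  Rule 1 Regressive Voicing Assimilation: no change — [rufunwah]
  Rule 2 Labial Nasal Assimilation: [rufunwah] → [rufumwah]
  Rule 3 Word-Final Devoicing: no change — [rufumwah]
  Rule 4 Medial Vowel Deletion: [rufumwah] → [rfmwah]
/roggoguz/:
  Rule 1 Regressive Voicing Assimilation: no change — [roggoguz]
  Rule 2 Labial Nasal Assimilation: no change — [roggoguz]
  Rule 3 Word-Final Devoicing: [roggoguz] → [roggogus]
  Rule 4 Medial Vowel Deletion: [roggogus] → [roggogs]

[rfmwah], [roggogs]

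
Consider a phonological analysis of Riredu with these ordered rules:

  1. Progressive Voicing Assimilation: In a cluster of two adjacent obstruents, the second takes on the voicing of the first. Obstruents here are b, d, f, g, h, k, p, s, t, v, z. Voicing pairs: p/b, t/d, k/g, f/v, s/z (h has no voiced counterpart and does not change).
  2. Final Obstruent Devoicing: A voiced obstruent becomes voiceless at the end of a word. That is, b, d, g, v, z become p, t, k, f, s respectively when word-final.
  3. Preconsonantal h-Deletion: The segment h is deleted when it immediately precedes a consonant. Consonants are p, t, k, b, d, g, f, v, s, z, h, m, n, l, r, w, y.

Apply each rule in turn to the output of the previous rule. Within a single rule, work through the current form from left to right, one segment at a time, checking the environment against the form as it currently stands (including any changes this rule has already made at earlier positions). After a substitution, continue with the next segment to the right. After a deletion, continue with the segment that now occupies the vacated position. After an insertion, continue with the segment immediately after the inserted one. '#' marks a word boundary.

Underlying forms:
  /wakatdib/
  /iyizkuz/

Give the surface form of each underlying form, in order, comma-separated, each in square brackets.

/wakatdib/:
  1 Progressive Voicing Assimilation: [wakatdib] → [wakattib]
  2 Final Obstruent Devoicing: [wakattib] → [wakattip]
  3 Preconsonantal h-Deletion: no change — [wakattip]
/iyizkuz/:
  1 Progressive Voicing Assimilation: [iyizkuz] → [iyizguz]
  2 Final Obstruent Devoicing: [iyizguz] → [iyizgus]
  3 Preconsonantal h-Deletion: no change — [iyizgus]

[wakattip], [iyizgus]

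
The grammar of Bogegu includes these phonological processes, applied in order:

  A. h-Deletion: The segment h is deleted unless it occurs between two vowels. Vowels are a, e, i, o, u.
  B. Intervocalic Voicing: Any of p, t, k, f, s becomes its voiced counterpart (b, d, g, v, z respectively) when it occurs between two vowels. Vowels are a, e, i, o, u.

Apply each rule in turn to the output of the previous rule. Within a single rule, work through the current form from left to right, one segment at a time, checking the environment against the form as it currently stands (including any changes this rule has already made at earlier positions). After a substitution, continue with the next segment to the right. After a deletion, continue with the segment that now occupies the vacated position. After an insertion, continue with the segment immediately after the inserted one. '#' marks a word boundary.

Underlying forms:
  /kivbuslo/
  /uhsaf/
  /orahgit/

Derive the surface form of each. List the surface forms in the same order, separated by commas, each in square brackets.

[kivbuslo], [uzaf], [oragit]

/kivbuslo/:
  A h-Deletion: no change — [kivbuslo]
  B Intervocalic Voicing: no change — [kivbuslo]
/uhsaf/:
  A h-Deletion: [uhsaf] → [usaf]
  B Intervocalic Voicing: [usaf] → [uzaf]
/orahgit/:
  A h-Deletion: [orahgit] → [oragit]
  B Intervocalic Voicing: no change — [oragit]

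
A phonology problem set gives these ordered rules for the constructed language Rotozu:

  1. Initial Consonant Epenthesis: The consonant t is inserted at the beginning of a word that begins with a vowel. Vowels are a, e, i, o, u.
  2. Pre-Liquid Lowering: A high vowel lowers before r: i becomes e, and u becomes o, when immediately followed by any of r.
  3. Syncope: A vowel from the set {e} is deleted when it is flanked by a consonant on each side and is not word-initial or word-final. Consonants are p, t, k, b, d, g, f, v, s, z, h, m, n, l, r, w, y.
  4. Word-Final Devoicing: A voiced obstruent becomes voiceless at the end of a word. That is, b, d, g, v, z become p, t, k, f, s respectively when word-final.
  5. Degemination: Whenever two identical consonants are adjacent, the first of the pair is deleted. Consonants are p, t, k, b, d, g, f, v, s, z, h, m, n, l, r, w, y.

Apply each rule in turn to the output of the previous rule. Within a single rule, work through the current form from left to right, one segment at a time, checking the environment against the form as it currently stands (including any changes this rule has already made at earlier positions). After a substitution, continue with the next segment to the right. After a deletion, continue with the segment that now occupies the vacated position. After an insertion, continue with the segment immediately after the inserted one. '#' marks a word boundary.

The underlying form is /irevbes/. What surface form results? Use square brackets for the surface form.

[trvbs]

1 Initial Consonant Epenthesis: [irevbes] → [tirevbes]
2 Pre-Liquid Lowering: [tirevbes] → [terevbes]
3 Syncope: [terevbes] → [trvbs]
4 Word-Final Devoicing: no change — [trvbs]
5 Degemination: no change — [trvbs]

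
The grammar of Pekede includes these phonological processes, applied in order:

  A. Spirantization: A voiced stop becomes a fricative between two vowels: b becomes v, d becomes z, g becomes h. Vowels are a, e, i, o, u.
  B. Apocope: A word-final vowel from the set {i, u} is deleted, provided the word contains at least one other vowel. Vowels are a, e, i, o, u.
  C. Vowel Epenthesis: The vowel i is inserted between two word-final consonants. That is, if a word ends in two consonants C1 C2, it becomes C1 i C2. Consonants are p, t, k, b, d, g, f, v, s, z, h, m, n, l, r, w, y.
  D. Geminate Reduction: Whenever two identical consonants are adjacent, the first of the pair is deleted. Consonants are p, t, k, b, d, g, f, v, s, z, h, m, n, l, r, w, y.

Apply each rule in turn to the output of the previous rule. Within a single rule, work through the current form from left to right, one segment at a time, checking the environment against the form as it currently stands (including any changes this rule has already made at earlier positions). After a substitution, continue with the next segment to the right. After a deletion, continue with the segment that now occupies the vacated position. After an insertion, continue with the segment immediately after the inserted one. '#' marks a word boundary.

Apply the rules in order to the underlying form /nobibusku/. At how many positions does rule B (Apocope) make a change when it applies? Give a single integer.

A Spirantization: [nobibusku] → [novivusku]
B Apocope: [novivusku] → [novivusk]
C Vowel Epenthesis: [novivusk] → [novivusik]
D Geminate Reduction: no change — [novivusik]
Rule B changed 1 position(s).

1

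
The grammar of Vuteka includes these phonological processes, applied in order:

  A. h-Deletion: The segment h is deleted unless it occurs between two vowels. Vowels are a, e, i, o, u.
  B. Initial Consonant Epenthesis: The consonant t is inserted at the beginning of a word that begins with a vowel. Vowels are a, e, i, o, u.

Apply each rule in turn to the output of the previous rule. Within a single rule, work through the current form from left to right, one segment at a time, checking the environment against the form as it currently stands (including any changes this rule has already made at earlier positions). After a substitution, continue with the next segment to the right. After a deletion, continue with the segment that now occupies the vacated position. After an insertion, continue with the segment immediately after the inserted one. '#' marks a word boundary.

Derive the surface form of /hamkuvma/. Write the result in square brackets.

[tamkuvma]

A h-Deletion: [hamkuvma] → [amkuvma]
B Initial Consonant Epenthesis: [amkuvma] → [tamkuvma]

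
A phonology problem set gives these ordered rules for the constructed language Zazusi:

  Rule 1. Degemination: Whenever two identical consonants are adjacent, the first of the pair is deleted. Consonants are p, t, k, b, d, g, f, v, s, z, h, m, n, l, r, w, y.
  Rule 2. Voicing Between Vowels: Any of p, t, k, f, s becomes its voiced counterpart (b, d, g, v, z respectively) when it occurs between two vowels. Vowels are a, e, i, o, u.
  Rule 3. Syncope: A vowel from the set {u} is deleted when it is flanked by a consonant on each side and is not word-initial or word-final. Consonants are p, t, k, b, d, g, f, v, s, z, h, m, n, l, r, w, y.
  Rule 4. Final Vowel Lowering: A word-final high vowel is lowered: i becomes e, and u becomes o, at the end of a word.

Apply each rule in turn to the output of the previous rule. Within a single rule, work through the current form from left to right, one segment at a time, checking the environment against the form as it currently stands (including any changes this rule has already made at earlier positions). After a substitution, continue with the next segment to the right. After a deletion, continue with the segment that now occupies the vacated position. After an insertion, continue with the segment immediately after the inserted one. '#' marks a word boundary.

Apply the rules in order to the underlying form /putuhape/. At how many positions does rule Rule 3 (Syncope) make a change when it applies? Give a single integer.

Rule 1 Degemination: no change — [putuhape]
Rule 2 Voicing Between Vowels: [putuhape] → [puduhabe]
Rule 3 Syncope: [puduhabe] → [pdhabe]
Rule 4 Final Vowel Lowering: no change — [pdhabe]
Rule Rule 3 changed 2 position(s).

2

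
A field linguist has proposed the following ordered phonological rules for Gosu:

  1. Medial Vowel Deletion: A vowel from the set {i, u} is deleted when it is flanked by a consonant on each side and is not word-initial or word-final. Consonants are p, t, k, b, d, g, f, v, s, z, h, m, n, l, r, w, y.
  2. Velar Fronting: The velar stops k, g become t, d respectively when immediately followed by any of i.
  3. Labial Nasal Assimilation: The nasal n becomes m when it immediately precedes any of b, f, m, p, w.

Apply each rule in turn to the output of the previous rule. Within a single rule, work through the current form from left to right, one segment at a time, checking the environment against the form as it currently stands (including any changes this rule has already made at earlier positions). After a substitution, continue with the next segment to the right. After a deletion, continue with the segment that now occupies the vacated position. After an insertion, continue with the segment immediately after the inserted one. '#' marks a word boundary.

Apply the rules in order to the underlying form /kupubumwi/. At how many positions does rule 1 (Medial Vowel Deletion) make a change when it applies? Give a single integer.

1 Medial Vowel Deletion: [kupubumwi] → [kpbmwi]
2 Velar Fronting: no change — [kpbmwi]
3 Labial Nasal Assimilation: no change — [kpbmwi]
Rule 1 changed 3 position(s).

3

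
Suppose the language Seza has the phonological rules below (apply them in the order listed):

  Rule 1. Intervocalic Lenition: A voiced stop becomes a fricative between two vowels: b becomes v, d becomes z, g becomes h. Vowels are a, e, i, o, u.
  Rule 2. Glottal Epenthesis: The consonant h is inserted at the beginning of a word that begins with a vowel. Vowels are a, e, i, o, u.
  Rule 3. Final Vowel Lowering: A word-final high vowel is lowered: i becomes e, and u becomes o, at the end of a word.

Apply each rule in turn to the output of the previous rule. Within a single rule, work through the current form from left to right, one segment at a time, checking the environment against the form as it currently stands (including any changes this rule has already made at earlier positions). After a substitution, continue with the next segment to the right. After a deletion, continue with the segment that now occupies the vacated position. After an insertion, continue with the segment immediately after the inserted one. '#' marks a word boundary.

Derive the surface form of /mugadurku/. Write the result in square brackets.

[muhazurko]

Rule 1 Intervocalic Lenition: [mugadurku] → [muhazurku]
Rule 2 Glottal Epenthesis: no change — [muhazurku]
Rule 3 Final Vowel Lowering: [muhazurku] → [muhazurko]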